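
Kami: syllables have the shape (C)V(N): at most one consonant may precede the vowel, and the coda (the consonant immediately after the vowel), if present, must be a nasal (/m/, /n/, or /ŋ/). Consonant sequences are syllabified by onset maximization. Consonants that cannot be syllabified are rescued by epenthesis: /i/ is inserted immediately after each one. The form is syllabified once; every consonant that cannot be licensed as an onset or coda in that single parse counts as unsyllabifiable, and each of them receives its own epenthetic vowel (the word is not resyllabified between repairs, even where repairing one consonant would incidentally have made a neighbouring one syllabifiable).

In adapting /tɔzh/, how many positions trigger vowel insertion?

2

The unsyllabifiable consonants are /z/, /h/; each receives one epenthetic vowel.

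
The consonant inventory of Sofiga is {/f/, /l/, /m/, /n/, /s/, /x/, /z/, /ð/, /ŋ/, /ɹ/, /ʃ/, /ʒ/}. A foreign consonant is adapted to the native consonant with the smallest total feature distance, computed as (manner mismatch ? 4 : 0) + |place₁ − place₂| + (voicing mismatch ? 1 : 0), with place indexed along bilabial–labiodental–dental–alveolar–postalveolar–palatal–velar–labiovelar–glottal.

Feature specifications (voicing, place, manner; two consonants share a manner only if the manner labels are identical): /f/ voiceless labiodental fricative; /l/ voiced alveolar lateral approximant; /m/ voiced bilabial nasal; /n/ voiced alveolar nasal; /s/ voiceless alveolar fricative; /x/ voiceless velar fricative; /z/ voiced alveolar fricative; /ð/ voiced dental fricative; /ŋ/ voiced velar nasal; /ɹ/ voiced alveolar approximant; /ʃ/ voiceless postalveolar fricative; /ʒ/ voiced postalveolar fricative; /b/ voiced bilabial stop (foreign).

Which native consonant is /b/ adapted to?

m

/m/ is closest: manner differs (stop→nasal, +4), place distance 0 (bilabial→bilabial), same voicing; total 4. Next closest is /f/ at distance 6.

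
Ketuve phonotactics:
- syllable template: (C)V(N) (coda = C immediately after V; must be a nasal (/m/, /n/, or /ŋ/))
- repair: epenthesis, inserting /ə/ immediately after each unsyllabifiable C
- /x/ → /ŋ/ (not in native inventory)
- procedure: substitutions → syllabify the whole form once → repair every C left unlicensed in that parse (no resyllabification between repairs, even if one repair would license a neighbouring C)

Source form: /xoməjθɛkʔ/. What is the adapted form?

Substitution: /x/ → /ŋ/, giving /ŋoməjθɛkʔ/.
Under (C)V(N), the unsyllabifiable consonants are /j/, /k/, /ʔ/ (only a nasal (/m/, /n/, or /ŋ/) is licensed in coda position; onsets are limited to one consonant).
Each unlicensed consonant becomes the onset of a new syllable: /j/ → /jə/, /k/ → /kə/, /ʔ/ → /ʔə/.

ŋoməjəθɛkəʔə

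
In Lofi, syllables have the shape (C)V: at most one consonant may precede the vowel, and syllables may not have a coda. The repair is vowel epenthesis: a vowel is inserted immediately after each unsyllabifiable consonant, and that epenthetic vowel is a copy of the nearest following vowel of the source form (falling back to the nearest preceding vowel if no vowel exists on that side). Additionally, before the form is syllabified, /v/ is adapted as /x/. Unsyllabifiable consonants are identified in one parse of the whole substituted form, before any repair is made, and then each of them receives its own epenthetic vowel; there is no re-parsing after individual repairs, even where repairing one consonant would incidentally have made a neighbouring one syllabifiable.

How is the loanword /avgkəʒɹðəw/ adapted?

axəgəkəʒəɹəðəwə

Substitution: /v/ → /x/, giving /axgkəʒɹðəw/.
Syllabifying with onset maximization leaves /x/, /g/, /ʒ/, /ɹ/, /w/ stranded (no codas are permitted; onsets are limited to one consonant).
Inserting the epenthetic vowel yields /x/ → /xə/, /g/ → /gə/, /ʒ/ → /ʒə/, /ɹ/ → /ɹə/, /w/ → /wə/.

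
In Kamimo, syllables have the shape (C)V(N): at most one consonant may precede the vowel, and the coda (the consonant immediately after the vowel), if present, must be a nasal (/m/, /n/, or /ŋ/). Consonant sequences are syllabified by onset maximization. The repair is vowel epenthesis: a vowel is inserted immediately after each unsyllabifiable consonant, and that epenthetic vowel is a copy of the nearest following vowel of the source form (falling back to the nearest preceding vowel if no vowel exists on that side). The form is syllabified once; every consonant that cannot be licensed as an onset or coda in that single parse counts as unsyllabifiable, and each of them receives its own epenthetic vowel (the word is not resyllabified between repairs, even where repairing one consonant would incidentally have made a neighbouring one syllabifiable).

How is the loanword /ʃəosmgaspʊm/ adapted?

ʃəosamagasʊpʊm

The consonants /s/, /m/, /s/ cannot be parsed into a legal (C)V(N) syllable (only a nasal (/m/, /n/, or /ŋ/) is licensed in coda position; onsets are limited to one consonant).
Inserting the epenthetic vowel yields /s/ → /sa/, /m/ → /ma/, /s/ → /sʊ/.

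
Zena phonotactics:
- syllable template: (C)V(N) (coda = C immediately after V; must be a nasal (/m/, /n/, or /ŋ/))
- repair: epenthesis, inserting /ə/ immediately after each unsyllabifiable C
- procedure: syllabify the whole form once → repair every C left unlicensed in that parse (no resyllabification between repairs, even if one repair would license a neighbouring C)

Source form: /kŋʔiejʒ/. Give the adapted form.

Under (C)V(N), the unsyllabifiable consonants are /k/, /ŋ/, /j/, /ʒ/ (only a nasal (/m/, /n/, or /ŋ/) is licensed in coda position; onsets are limited to one consonant).
Inserting the epenthetic vowel yields /k/ → /kə/, /ŋ/ → /ŋə/, /j/ → /jə/, /ʒ/ → /ʒə/.

kəŋəʔiejəʒə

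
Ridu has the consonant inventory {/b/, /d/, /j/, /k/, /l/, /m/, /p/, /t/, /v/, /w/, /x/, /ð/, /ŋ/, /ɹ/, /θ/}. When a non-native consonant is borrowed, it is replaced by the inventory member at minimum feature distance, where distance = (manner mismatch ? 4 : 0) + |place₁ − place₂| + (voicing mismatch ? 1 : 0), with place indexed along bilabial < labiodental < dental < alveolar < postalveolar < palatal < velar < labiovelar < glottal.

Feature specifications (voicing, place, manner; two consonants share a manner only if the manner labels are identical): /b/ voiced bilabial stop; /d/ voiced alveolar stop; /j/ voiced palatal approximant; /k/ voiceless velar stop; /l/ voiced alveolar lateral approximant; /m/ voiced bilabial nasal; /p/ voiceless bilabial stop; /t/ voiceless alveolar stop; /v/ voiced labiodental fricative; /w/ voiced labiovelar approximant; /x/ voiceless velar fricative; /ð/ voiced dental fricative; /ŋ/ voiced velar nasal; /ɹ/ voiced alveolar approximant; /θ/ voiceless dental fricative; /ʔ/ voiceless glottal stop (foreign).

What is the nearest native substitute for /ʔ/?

/k/ is closest: same manner (stop), place distance 2 (glottal→velar), same voicing; total 2. Next closest is /t/ at distance 5.

k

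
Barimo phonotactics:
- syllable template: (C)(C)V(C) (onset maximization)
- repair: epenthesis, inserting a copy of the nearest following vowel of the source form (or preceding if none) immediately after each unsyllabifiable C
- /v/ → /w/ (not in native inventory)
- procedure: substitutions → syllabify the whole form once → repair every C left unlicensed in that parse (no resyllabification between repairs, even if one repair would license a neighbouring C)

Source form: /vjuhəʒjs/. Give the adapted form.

Substitution: /v/ → /w/, giving /wjuhəʒjs/.
Syllabifying with onset maximization leaves /j/, /s/ stranded (at most one coda consonant is licensed; onsets may contain at most 2 consonants).
Each unlicensed consonant becomes the onset of a new syllable: /j/ → /jə/, /s/ → /sə/.

wjuhəʒjəsə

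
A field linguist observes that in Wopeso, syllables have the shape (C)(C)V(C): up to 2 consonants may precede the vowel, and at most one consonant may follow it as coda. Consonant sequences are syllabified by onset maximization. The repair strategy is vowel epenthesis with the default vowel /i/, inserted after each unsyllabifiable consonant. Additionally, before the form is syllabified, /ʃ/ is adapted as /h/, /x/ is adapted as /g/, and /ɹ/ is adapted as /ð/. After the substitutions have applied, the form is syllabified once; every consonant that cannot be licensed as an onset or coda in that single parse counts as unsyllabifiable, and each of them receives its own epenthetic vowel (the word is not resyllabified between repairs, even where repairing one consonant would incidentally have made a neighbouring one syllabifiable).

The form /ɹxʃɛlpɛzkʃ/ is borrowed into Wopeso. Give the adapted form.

Substitution: /ɹ/ → /ð/, /x/ → /g/, /ʃ/ → /h/, giving /ðghɛlpɛzkh/.
Syllabifying with onset maximization leaves /ð/, /k/, /h/ stranded (at most one coda consonant is licensed; onsets may contain at most 2 consonants).
Each unlicensed consonant becomes the onset of a new syllable: /ð/ → /ði/, /k/ → /ki/, /h/ → /hi/.

ðighɛlpɛzkihi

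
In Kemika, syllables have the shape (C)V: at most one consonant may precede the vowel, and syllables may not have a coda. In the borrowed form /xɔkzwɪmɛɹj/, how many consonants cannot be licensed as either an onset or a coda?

Syllabifying with onset maximization leaves /k/, /z/, /ɹ/, /j/ stranded (no codas are permitted; onsets are limited to one consonant).

4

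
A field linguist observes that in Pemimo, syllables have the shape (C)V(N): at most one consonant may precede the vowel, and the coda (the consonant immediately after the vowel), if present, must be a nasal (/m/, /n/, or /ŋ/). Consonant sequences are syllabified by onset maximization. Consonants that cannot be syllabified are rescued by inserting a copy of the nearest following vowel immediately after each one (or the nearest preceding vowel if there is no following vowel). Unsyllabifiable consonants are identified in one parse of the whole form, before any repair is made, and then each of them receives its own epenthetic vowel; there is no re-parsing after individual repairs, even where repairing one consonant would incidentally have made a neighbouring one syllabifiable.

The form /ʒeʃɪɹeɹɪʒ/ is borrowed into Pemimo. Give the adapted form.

The consonants /ʒ/ cannot be parsed into a legal (C)V(N) syllable (only a nasal (/m/, /n/, or /ŋ/) is licensed in coda position; onsets are limited to one consonant).
Each unlicensed consonant becomes the onset of a new syllable: /ʒ/ → /ʒɪ/.

ʒeʃɪɹeɹɪʒɪ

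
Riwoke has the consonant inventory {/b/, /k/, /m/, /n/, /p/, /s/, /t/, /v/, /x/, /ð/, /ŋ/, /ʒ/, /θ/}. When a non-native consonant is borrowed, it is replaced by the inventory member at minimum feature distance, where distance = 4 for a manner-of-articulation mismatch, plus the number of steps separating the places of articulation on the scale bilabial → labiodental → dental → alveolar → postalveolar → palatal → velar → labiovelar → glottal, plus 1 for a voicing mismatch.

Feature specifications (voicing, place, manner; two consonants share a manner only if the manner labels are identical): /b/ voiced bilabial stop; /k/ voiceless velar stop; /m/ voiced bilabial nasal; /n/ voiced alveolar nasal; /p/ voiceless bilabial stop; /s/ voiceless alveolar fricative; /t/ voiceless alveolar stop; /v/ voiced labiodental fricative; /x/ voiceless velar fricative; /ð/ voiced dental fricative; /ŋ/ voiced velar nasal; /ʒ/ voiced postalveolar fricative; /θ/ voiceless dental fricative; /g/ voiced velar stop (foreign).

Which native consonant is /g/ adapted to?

/k/ is closest: same manner (stop), place distance 0 (velar→velar), voicing differs (+1); total 1. Next closest is /t/ at distance 4.

k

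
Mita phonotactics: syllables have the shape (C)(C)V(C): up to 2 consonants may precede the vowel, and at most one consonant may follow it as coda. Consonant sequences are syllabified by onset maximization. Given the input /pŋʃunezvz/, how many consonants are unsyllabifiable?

3

Under (C)(C)V(C), the unsyllabifiable consonants are /p/, /v/, /z/ (at most one coda consonant is licensed; onsets may contain at most 2 consonants).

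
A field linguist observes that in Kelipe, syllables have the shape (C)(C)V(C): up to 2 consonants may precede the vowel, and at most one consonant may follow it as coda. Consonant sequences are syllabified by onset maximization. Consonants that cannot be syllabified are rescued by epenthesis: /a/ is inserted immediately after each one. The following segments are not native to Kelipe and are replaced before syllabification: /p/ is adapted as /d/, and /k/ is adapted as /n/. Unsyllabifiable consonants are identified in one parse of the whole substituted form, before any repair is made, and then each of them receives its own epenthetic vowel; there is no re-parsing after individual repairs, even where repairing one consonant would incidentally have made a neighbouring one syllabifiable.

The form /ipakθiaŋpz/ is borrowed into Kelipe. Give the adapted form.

Substitution: /p/ → /d/, /k/ → /n/, giving /idanθiaŋdz/.
Under (C)(C)V(C), the unsyllabifiable consonants are /d/, /z/ (at most one coda consonant is licensed; onsets may contain at most 2 consonants).
Each unlicensed consonant becomes the onset of a new syllable: /d/ → /da/, /z/ → /za/.

idanθiaŋdaza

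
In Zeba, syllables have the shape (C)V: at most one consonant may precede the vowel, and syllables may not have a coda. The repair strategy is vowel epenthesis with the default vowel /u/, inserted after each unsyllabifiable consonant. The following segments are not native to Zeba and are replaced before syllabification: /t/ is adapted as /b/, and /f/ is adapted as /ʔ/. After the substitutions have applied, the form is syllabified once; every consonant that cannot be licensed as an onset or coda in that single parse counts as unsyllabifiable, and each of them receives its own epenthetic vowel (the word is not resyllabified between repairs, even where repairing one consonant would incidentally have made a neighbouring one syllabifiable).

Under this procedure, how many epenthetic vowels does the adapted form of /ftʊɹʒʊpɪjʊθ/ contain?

3

After substitution the input is /ʔbʊɹʒʊpɪjʊθ/.
The unsyllabifiable consonants are /ʔ/, /ɹ/, /θ/; each receives one epenthetic vowel.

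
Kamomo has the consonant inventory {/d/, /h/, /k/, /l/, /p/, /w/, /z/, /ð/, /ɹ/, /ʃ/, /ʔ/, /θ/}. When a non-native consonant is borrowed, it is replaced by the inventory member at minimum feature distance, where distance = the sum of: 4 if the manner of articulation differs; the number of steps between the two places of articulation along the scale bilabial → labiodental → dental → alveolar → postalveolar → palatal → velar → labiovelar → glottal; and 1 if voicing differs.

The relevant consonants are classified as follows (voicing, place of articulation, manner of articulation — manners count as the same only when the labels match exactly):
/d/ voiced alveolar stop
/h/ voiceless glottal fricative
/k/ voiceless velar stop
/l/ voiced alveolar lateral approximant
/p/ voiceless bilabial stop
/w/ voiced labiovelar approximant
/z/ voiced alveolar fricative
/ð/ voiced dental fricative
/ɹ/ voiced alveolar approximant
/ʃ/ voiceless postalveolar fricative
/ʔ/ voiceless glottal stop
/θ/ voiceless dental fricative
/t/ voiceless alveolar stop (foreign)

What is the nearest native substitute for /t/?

/d/ is closest: same manner (stop), place distance 0 (alveolar→alveolar), voicing differs (+1); total 1. Next closest is /k/ at distance 3.

d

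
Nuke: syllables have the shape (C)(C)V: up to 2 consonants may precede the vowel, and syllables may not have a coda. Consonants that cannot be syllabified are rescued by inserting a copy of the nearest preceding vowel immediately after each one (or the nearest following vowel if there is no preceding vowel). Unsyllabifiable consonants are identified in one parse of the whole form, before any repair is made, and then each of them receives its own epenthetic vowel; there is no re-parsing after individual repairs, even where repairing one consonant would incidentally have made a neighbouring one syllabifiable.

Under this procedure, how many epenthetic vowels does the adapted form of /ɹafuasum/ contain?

1

The unsyllabifiable consonants are /m/; each receives one epenthetic vowel.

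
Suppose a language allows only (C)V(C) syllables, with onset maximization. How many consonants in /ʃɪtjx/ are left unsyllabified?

2

Syllabifying with onset maximization leaves /j/, /x/ stranded (at most one coda consonant is licensed; onsets are limited to one consonant).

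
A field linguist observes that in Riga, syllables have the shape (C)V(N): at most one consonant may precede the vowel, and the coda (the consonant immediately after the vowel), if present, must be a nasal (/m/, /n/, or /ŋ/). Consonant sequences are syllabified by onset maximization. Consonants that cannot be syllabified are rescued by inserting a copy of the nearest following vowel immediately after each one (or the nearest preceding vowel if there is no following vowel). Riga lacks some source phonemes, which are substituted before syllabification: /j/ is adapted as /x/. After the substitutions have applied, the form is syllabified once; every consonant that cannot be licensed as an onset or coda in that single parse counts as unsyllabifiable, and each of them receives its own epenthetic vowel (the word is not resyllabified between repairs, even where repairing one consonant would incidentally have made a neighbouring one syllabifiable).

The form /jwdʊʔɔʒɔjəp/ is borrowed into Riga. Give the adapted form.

Substitution: /j/ → /x/, giving /xwdʊʔɔʒɔxəp/.
Syllabifying with onset maximization leaves /x/, /w/, /p/ stranded (only a nasal (/m/, /n/, or /ŋ/) is licensed in coda position; onsets are limited to one consonant).
Each unlicensed consonant becomes the onset of a new syllable: /x/ → /xʊ/, /w/ → /wʊ/, /p/ → /pə/.

xʊwʊdʊʔɔʒɔxəpə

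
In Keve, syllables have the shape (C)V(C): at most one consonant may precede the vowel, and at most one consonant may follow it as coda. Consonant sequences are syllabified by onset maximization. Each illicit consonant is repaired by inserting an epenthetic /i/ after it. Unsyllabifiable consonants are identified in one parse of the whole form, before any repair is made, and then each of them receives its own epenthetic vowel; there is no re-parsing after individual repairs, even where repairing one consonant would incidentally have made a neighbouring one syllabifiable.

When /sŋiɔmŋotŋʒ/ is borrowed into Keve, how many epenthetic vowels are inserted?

3

The unsyllabifiable consonants are /s/, /ŋ/, /ʒ/; each receives one epenthetic vowel.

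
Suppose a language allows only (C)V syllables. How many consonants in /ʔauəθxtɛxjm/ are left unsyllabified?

5

Under (C)V, the unsyllabifiable consonants are /θ/, /x/, /x/, /j/, /m/ (no codas are permitted; onsets are limited to one consonant).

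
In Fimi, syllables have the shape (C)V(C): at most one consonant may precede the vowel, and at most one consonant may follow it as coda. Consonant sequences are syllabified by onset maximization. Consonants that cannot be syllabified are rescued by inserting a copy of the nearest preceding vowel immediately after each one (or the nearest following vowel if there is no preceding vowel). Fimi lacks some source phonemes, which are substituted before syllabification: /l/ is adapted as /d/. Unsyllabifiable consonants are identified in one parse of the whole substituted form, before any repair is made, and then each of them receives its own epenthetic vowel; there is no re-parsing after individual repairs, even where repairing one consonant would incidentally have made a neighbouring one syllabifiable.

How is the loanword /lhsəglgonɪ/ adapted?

Substitution: /l/ → /d/, giving /dhsəgdgonɪ/.
The consonants /d/, /h/, /d/ cannot be parsed into a legal (C)V(C) syllable (at most one coda consonant is licensed; onsets are limited to one consonant).
Each unlicensed consonant becomes the onset of a new syllable: /d/ → /də/, /h/ → /hə/, /d/ → /də/.

dəhəsəgdəgonɪ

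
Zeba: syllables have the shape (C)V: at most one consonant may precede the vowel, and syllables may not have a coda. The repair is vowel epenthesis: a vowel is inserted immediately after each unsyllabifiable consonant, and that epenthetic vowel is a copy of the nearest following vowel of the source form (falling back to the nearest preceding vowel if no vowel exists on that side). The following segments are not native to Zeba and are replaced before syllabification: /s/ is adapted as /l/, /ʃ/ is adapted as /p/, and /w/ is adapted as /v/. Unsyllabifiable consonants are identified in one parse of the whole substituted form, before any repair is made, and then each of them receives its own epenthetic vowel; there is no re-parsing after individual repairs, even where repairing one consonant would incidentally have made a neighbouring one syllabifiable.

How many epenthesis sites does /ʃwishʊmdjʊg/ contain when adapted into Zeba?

5

After substitution the input is /pvilhʊmdjʊg/.
The unsyllabifiable consonants are /p/, /l/, /m/, /d/, /g/; each receives one epenthetic vowel.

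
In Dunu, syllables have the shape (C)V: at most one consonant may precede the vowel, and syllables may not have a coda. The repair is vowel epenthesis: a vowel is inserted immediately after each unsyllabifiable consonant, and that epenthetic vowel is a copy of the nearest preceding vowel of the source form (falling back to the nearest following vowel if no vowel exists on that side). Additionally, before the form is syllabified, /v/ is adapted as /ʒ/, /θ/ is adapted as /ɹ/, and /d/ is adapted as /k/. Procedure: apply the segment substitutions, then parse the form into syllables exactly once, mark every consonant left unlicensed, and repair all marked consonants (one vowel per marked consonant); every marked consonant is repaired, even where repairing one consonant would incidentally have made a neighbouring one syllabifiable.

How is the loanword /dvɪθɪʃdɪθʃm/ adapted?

kɪʒɪɹɪʃɪkɪɹɪʃɪmɪ

Substitution: /d/ → /k/, /v/ → /ʒ/, /θ/ → /ɹ/, giving /kʒɪɹɪʃkɪɹʃm/.
The consonants /k/, /ʃ/, /ɹ/, /ʃ/, /m/ cannot be parsed into a legal (C)V syllable (no codas are permitted; onsets are limited to one consonant).
Epenthesis after each stranded consonant: /k/ → /kɪ/, /ʃ/ → /ʃɪ/, /ɹ/ → /ɹɪ/, /ʃ/ → /ʃɪ/, /m/ → /mɪ/.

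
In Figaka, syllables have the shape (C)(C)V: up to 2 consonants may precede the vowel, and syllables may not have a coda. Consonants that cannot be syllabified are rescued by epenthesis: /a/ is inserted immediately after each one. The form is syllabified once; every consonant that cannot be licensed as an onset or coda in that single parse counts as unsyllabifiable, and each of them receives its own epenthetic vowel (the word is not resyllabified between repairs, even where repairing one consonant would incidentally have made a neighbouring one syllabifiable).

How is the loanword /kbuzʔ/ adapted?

Under (C)(C)V, the unsyllabifiable consonants are /z/, /ʔ/ (no codas are permitted; onsets may contain at most 2 consonants).
Epenthesis after each stranded consonant: /z/ → /za/, /ʔ/ → /ʔa/.

kbuzaʔa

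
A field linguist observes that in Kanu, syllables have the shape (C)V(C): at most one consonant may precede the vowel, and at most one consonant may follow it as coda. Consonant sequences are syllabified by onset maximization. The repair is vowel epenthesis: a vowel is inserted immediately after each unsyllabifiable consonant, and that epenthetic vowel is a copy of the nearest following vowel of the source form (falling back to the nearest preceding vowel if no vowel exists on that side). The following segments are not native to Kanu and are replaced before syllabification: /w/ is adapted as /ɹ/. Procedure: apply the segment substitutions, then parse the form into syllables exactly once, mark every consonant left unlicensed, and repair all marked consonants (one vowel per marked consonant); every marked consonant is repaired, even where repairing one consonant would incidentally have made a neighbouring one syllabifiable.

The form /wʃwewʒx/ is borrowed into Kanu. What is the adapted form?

ɹeʃeɹeɹʒexe

Substitution: /w/ → /ɹ/, giving /ɹʃɹeɹʒx/.
Syllabifying with onset maximization leaves /ɹ/, /ʃ/, /ʒ/, /x/ stranded (at most one coda consonant is licensed; onsets are limited to one consonant).
Epenthesis after each stranded consonant: /ɹ/ → /ɹe/, /ʃ/ → /ʃe/, /ʒ/ → /ʒe/, /x/ → /xe/.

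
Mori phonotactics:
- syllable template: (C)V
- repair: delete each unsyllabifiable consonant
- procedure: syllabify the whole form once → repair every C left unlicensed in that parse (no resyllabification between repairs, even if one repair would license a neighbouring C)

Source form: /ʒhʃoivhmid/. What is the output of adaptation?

ʃoimi

Syllabifying with onset maximization leaves /ʒ/, /h/, /v/, /h/, /d/ stranded (no codas are permitted; onsets are limited to one consonant).
Deleting the stranded consonants removes /ʒ/, /h/, /v/, /h/, /d/.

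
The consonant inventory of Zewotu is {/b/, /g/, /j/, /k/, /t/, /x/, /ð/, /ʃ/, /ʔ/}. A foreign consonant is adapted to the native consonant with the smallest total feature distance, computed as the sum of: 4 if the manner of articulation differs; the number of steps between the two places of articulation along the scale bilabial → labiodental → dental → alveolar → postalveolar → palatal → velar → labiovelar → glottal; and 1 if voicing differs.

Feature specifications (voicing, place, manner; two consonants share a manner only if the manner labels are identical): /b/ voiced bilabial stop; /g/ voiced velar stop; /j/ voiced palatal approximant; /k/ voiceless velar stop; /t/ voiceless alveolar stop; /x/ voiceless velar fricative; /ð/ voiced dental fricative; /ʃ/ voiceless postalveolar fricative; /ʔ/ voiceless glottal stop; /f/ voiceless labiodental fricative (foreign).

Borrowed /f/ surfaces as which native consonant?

ð

/ð/ is closest: same manner (fricative), place distance 1 (labiodental→dental), voicing differs (+1); total 2. Next closest is /ʃ/ at distance 3.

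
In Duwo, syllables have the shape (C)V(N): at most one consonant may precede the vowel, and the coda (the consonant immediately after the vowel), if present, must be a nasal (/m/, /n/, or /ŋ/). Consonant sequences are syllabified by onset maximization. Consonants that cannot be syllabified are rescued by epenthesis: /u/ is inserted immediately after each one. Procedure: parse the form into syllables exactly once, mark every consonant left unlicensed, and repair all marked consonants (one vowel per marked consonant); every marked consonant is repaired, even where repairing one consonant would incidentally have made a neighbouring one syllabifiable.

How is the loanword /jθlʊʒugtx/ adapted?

Under (C)V(N), the unsyllabifiable consonants are /j/, /θ/, /g/, /t/, /x/ (only a nasal (/m/, /n/, or /ŋ/) is licensed in coda position; onsets are limited to one consonant).
Epenthesis after each stranded consonant: /j/ → /ju/, /θ/ → /θu/, /g/ → /gu/, /t/ → /tu/, /x/ → /xu/.

juθulʊʒugutuxu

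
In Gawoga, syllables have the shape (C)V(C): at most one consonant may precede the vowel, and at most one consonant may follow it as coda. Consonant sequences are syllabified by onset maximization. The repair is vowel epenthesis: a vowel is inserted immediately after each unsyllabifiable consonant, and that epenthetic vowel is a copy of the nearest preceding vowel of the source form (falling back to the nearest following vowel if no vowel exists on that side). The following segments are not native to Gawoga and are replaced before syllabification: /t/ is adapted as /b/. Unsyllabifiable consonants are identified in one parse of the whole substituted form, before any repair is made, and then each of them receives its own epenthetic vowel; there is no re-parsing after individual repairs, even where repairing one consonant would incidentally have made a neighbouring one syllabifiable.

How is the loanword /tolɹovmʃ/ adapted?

Substitution: /t/ → /b/, giving /bolɹovmʃ/.
The consonants /m/, /ʃ/ cannot be parsed into a legal (C)V(C) syllable (at most one coda consonant is licensed; onsets are limited to one consonant).
Inserting the epenthetic vowel yields /m/ → /mo/, /ʃ/ → /ʃo/.

bolɹovmoʃo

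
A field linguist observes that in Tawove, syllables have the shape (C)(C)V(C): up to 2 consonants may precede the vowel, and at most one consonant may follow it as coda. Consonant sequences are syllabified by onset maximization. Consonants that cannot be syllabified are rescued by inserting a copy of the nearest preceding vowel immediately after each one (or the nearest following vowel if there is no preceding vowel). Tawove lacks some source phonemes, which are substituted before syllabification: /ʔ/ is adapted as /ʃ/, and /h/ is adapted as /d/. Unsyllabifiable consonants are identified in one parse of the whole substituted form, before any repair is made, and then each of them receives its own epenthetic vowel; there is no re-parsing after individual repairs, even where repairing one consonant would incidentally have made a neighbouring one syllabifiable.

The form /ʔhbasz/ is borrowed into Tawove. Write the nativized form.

Substitution: /ʔ/ → /ʃ/, /h/ → /d/, giving /ʃdbasz/.
Under (C)(C)V(C), the unsyllabifiable consonants are /ʃ/, /z/ (at most one coda consonant is licensed; onsets may contain at most 2 consonants).
Inserting the epenthetic vowel yields /ʃ/ → /ʃa/, /z/ → /za/.

ʃadbasza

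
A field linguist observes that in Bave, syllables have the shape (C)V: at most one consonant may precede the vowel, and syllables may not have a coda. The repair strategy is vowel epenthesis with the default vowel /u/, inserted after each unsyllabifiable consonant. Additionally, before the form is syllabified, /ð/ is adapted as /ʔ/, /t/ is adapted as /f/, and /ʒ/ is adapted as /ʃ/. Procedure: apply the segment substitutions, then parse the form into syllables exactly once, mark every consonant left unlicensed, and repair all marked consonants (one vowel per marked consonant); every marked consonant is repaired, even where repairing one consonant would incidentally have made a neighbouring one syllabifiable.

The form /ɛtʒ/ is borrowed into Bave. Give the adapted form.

Substitution: /t/ → /f/, /ʒ/ → /ʃ/, giving /ɛfʃ/.
The consonants /f/, /ʃ/ cannot be parsed into a legal (C)V syllable (no codas are permitted; onsets are limited to one consonant).
Inserting the epenthetic vowel yields /f/ → /fu/, /ʃ/ → /ʃu/.

ɛfuʃu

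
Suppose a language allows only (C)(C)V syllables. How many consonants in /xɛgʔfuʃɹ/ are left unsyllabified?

The consonants /g/, /ʃ/, /ɹ/ cannot be parsed into a legal (C)(C)V syllable (no codas are permitted; onsets may contain at most 2 consonants).

3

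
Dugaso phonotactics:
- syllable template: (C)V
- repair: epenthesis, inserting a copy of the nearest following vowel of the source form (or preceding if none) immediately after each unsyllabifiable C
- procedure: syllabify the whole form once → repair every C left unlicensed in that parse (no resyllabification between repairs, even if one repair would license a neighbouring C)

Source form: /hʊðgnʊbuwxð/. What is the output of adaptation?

hʊðʊgʊnʊbuwuxuðu

Under (C)V, the unsyllabifiable consonants are /ð/, /g/, /w/, /x/, /ð/ (no codas are permitted; onsets are limited to one consonant).
Each unlicensed consonant becomes the onset of a new syllable: /ð/ → /ðʊ/, /g/ → /gʊ/, /w/ → /wu/, /x/ → /xu/, /ð/ → /ðu/.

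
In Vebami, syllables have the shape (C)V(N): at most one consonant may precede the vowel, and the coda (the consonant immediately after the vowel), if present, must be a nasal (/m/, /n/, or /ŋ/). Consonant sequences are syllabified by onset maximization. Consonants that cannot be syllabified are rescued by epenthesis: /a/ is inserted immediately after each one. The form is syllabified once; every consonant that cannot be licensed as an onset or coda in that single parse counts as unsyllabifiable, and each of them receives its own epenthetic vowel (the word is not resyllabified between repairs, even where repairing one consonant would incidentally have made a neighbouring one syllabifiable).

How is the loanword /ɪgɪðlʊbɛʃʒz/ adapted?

Syllabifying with onset maximization leaves /ð/, /ʃ/, /ʒ/, /z/ stranded (only a nasal (/m/, /n/, or /ŋ/) is licensed in coda position; onsets are limited to one consonant).
Epenthesis after each stranded consonant: /ð/ → /ða/, /ʃ/ → /ʃa/, /ʒ/ → /ʒa/, /z/ → /za/.

ɪgɪðalʊbɛʃaʒaza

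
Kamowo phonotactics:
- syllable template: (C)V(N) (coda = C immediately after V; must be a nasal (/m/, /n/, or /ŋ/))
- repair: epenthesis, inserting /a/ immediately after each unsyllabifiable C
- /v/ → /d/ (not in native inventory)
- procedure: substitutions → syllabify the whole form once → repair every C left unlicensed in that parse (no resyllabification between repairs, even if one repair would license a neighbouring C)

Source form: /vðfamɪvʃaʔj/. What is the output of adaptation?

daðafamɪdaʃaʔaja

Substitution: /v/ → /d/, giving /dðfamɪdʃaʔj/.
Under (C)V(N), the unsyllabifiable consonants are /d/, /ð/, /d/, /ʔ/, /j/ (only a nasal (/m/, /n/, or /ŋ/) is licensed in coda position; onsets are limited to one consonant).
Inserting the epenthetic vowel yields /d/ → /da/, /ð/ → /ða/, /d/ → /da/, /ʔ/ → /ʔa/, /j/ → /ja/.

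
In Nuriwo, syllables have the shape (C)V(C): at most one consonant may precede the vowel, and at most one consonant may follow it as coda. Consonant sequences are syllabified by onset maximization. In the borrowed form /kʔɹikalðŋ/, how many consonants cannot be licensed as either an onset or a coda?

4

Under (C)V(C), the unsyllabifiable consonants are /k/, /ʔ/, /ð/, /ŋ/ (at most one coda consonant is licensed; onsets are limited to one consonant).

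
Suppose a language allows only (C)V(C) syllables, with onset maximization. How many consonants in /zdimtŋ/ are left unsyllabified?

3

The consonants /z/, /t/, /ŋ/ cannot be parsed into a legal (C)V(C) syllable (at most one coda consonant is licensed; onsets are limited to one consonant).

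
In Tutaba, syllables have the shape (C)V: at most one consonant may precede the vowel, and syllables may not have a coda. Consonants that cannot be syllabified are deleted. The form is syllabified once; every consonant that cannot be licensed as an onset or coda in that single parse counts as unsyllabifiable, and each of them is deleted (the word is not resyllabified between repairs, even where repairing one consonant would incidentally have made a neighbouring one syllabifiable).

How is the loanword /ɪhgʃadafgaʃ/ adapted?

ɪʃadaga

Syllabifying with onset maximization leaves /h/, /g/, /f/, /ʃ/ stranded (no codas are permitted; onsets are limited to one consonant).
Deletion applies to /h/, /g/, /f/, /ʃ/.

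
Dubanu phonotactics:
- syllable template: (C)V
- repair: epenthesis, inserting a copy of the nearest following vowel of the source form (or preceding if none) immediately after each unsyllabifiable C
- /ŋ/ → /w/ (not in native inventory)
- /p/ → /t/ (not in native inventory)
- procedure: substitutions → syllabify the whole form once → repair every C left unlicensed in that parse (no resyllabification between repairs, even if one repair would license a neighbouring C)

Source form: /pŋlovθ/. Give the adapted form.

towolovoθo

Substitution: /p/ → /t/, /ŋ/ → /w/, giving /twlovθ/.
Syllabifying with onset maximization leaves /t/, /w/, /v/, /θ/ stranded (no codas are permitted; onsets are limited to one consonant).
Each unlicensed consonant becomes the onset of a new syllable: /t/ → /to/, /w/ → /wo/, /v/ → /vo/, /θ/ → /θo/.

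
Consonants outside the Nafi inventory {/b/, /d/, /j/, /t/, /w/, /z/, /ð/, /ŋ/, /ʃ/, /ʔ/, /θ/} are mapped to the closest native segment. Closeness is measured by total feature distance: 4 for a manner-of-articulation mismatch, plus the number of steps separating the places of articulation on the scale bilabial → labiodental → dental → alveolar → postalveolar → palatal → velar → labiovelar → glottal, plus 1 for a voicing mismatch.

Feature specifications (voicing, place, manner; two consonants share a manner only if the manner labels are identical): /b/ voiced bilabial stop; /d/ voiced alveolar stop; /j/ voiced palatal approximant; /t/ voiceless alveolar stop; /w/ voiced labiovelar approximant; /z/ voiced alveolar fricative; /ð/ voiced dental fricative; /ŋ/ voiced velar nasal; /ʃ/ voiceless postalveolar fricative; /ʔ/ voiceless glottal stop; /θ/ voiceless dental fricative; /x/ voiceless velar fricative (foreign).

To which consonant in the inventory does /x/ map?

ʃ

/ʃ/ is closest: same manner (fricative), place distance 2 (velar→postalveolar), same voicing; total 2. Next closest is /z/ at distance 4.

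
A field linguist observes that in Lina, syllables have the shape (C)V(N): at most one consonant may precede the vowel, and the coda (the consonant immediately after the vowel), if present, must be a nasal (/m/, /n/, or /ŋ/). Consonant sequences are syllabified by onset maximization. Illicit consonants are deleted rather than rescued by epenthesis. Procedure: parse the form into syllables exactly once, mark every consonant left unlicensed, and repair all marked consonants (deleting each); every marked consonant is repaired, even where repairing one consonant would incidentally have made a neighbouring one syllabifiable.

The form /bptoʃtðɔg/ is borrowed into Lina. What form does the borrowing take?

Syllabifying with onset maximization leaves /b/, /p/, /ʃ/, /t/, /g/ stranded (only a nasal (/m/, /n/, or /ŋ/) is licensed in coda position; onsets are limited to one consonant).
Deleting the stranded consonants removes /b/, /p/, /ʃ/, /t/, /g/.

toðɔ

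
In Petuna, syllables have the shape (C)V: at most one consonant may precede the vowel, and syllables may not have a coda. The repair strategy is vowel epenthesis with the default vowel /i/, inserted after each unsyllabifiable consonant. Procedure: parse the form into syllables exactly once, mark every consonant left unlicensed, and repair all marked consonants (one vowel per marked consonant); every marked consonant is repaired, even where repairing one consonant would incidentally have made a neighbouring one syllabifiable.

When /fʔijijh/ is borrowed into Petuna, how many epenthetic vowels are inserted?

The unsyllabifiable consonants are /f/, /j/, /h/; each receives one epenthetic vowel.

3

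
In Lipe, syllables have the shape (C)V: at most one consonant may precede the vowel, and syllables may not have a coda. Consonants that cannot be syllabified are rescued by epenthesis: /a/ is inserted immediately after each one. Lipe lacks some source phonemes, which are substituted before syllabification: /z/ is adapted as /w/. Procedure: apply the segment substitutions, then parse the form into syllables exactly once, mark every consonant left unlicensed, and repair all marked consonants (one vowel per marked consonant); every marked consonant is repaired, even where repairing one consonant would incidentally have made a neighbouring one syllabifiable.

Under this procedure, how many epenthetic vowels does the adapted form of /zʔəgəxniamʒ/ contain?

4

After substitution the input is /wʔəgəxniamʒ/.
The unsyllabifiable consonants are /w/, /x/, /m/, /ʒ/; each receives one epenthetic vowel.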